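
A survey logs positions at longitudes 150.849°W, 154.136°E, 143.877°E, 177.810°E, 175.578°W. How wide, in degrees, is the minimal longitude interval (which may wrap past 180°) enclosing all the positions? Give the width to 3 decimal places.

Sort the longitudes: -175.578°, -150.849°, +143.877°, +154.136°, +177.810°.
Eastward gaps between consecutive values (wrapping around): 24.729°, 294.726°, 10.259°, 23.674°, 6.612°.
Largest gap = 294.726° ⇒ minimal covering band is its complement: 360° − 294.726° = 65.274°.
Band runs from +143.877° eastward to -150.849°, crossing the antimeridian.

65.274°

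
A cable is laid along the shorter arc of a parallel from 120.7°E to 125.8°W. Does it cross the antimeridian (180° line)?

Yes

Naïve |-125.8 − 120.7| = 246.5° > 180°, so the shorter arc goes the other way round — across 180°.
Signed shortest Δλ = ((-125.8 − 120.7 + 180) mod 360) − 180 = 113.5°.
Going east by 113.5° from +120.7° passes through 180° before reaching -125.8°.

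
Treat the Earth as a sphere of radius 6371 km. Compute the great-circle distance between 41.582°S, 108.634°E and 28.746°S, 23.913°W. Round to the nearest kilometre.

Δλ = -23.913 − 108.634 = -132.547°.
Δφ = -28.746 − -41.582 = 12.836°.
a = sin²(Δφ/2) + cos φ₁ · cos φ₂ · sin²(Δλ/2) = 0.562138.
c = 2·atan2(√a, √(1−a)) = 1.69539 rad → d = 6371·c ≈ 10801.36 km.

10801 km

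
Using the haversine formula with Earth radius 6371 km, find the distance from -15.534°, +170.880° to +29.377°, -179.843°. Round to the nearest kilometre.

5092 km

Δλ = -179.843 − 170.880 = -350.723°; wrapped into (−180°, 180°]: 9.277°.
Δφ = 29.377 − -15.534 = 44.911°.
a = sin²(Δφ/2) + cos φ₁ · cos φ₂ · sin²(Δλ/2) = 0.151388.
c = 2·atan2(√a, √(1−a)) = 0.79928 rad → d = 6371·c ≈ 5092.21 km.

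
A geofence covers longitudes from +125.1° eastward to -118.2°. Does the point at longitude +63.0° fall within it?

Band width going east from +125.1° to -118.2°: ((-118.2 − 125.1) mod 360) = 116.7°.
Offset of +63.0° east of the west edge: ((63.0 − 125.1) mod 360) = 297.9°.
297.9° > 116.7° ⇒ outside.

No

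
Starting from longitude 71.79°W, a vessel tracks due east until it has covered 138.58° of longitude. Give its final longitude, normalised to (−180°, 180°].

66.79°E

Start at -71.79°; shift +138.58° → +66.79°.
+66.79° already lies in (−180°, 180°].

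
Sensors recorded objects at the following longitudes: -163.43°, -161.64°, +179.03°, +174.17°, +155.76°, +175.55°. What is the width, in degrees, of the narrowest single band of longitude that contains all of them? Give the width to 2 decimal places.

Sort the longitudes: -163.43°, -161.64°, +155.76°, +174.17°, +175.55°, +179.03°.
Eastward gaps between consecutive values (wrapping around): 1.79°, 317.40°, 18.41°, 1.38°, 3.48°, 17.54°.
Largest gap = 317.40° ⇒ minimal covering band is its complement: 360° − 317.40° = 42.60°.
Band runs from +155.76° eastward to -161.64°, crossing the antimeridian.

42.60°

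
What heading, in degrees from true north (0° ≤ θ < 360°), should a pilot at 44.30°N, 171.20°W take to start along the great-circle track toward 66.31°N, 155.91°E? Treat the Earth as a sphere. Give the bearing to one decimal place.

Δλ = 155.91 − -171.20 = 327.11°; wrapped into (−180°, 180°]: -32.89°.
θ = atan2( sin Δλ · cos φ₂ , cos φ₁ · sin φ₂ − sin φ₁ · cos φ₂ · cos Δλ )
  = atan2(-0.21818, 0.41975) = -27.465° → normalised to [0°, 360°): 332.535°.

332.5°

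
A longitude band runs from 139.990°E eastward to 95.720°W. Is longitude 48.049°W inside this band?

No

Band width going east from +139.990° to -95.720°: ((-95.720 − 139.990) mod 360) = 124.290°.
Offset of -48.049° east of the west edge: ((-48.049 − 139.990) mod 360) = 171.961°.
171.961° > 124.290° ⇒ outside.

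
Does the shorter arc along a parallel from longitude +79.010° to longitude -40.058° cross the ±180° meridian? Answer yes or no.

Signed shortest Δλ = ((-40.058 − 79.010 + 180) mod 360) − 180 = -119.068°.
Going west by 119.068° from +79.010° reaches -40.058° without touching 180°.

No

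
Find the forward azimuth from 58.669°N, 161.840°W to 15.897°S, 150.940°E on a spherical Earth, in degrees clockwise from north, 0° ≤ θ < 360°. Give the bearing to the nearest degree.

225°

Δλ = 150.940 − -161.840 = 312.780°; wrapped into (−180°, 180°]: -47.220°.
θ = atan2( sin Δλ · cos φ₂ , cos φ₁ · sin φ₂ − sin φ₁ · cos φ₂ · cos Δλ )
  = atan2(-0.70590, -0.70038) = -134.775° → normalised to [0°, 360°): 225.225°.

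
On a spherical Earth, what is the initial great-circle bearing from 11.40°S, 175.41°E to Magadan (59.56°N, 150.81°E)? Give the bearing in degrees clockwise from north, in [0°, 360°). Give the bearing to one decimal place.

Δλ = 150.81 − 175.41 = -24.60°.
θ = atan2( sin Δλ · cos φ₂ , cos φ₁ · sin φ₂ − sin φ₁ · cos φ₂ · cos Δλ )
  = atan2(-0.21090, 0.93620) = -12.695° → normalised to [0°, 360°): 347.305°.

347.3°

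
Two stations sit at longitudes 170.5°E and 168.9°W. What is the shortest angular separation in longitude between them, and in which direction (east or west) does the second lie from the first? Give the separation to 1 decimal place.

20.6° east

Raw difference: -168.9 − 170.5 = -339.4°.
Normalise into (−180°, 180°]: -339.4° + 360° = 20.6°.
Positive ⇒ the second point lies to the east; separation 20.6°.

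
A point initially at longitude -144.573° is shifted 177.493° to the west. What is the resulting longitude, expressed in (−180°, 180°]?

Start at -144.573°; shift −177.493° → -322.066°.
-322.066° lies outside (−180°, 180°]; add 360° → +37.934°.

+37.934°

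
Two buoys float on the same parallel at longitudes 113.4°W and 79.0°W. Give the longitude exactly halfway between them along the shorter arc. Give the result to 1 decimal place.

96.2°W

Signed shortest Δλ from -113.4° to -79.0° is +34.4°.
Midpoint longitude = -113.4° + (+34.4°)/2 = -113.4° + 17.2° = -96.2°.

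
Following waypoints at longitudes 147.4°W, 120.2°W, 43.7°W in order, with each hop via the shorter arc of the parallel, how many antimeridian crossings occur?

0

Leg 1: -147.4° → -120.2°, shortest Δλ = 27.2° (east) — does not cross 180°.
Leg 2: -120.2° → -43.7°, shortest Δλ = 76.5° (east) — does not cross 180°.
Total crossings: 0.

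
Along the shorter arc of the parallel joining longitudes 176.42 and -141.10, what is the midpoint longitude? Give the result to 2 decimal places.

Signed shortest Δλ from +176.42° to -141.10° is +42.48°.
Midpoint longitude = +176.42° + (+42.48°)/2 = +176.42° + 21.24° = +197.66°.
Normalise into (−180°, 180°]: -162.34°.
(The naïve average (+176.42 + -141.10)/2 = 17.66° is on the wrong side of the globe.)

-162.34°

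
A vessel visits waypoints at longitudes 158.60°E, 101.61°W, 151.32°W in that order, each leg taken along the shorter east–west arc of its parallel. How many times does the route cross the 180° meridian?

Leg 1: +158.60° → -101.61°, shortest Δλ = 99.79° (east) — crosses 180°.
Leg 2: -101.61° → -151.32°, shortest Δλ = -49.71° (west) — does not cross 180°.
Total crossings: 1.

1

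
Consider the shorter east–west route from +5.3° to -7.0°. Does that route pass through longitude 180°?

No

Signed shortest Δλ = ((-7.0 − 5.3 + 180) mod 360) − 180 = -12.3°.
Going west by 12.3° from +5.3° reaches -7.0° without touching 180°.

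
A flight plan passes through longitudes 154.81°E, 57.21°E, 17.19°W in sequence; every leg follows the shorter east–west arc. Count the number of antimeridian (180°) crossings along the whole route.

0

Leg 1: +154.81° → +57.21°, shortest Δλ = -97.6° (west) — does not cross 180°.
Leg 2: +57.21° → -17.19°, shortest Δλ = -74.4° (west) — does not cross 180°.
Total crossings: 0.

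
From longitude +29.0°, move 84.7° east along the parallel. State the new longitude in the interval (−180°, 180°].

+113.7°

Start at +29.0°; shift +84.7° → +113.7°.
+113.7° already lies in (−180°, 180°].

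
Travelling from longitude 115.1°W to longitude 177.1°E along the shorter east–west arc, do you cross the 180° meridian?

Yes

Naïve |177.1 − -115.1| = 292.2° > 180°, so the shorter arc goes the other way round — across 180°.
Signed shortest Δλ = ((177.1 − -115.1 + 180) mod 360) − 180 = -67.8°.
Going west by 67.8° from -115.1° passes through 180° before reaching +177.1°.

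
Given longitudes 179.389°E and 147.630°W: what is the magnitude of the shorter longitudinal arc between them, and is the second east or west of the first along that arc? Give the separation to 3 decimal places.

Raw difference: -147.630 − 179.389 = -327.019°.
Normalise into (−180°, 180°]: -327.019° + 360° = 32.981°.
Positive ⇒ the second point lies to the east; separation 32.981°.

32.981° east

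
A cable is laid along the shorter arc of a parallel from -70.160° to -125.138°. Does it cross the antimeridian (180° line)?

No

Signed shortest Δλ = ((-125.138 − -70.160 + 180) mod 360) − 180 = -54.978°.
Going west by 54.978° from -70.160° reaches -125.138° without touching 180°.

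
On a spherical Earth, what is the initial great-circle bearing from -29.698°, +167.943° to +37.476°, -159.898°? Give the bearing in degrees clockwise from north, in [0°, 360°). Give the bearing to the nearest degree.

26°

Δλ = -159.898 − 167.943 = -327.841°; wrapped into (−180°, 180°]: 32.159°.
θ = atan2( sin Δλ · cos φ₂ , cos φ₁ · sin φ₂ − sin φ₁ · cos φ₂ · cos Δλ )
  = atan2(0.42241, 0.86136) = 26.123° → normalised to [0°, 360°): 26.123°.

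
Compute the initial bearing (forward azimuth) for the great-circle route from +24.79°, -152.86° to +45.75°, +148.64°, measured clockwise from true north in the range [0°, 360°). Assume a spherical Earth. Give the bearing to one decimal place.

Δλ = 148.64 − -152.86 = 301.50°; wrapped into (−180°, 180°]: -58.50°.
θ = atan2( sin Δλ · cos φ₂ , cos φ₁ · sin φ₂ − sin φ₁ · cos φ₂ · cos Δλ )
  = atan2(-0.59496, 0.49742) = -50.103° → normalised to [0°, 360°): 309.897°.

309.9°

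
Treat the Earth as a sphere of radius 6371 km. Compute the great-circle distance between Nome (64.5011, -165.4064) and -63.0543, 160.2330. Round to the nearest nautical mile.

Δλ = 160.2330 − -165.4064 = 325.6394°; wrapped into (−180°, 180°]: -34.3606°.
Δφ = -63.0543 − 64.5011 = -127.5554°.
a = sin²(Δφ/2) + cos φ₁ · cos φ₂ · sin²(Δλ/2) = 0.821784.
c = 2·atan2(√a, √(1−a)) = 2.26995 rad → d = 6371·c ≈ 14461.84 km ≈ 7808.77 nmi.

7809 nmi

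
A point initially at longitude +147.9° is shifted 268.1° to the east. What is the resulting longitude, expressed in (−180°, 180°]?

Start at +147.9°; shift +268.1° → +416.0°.
+416.0° lies outside (−180°, 180°]; subtract 360° → +56.0°.

+56.0°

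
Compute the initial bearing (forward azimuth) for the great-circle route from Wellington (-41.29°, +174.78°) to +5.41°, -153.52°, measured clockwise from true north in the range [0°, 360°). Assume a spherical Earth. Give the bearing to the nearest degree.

Δλ = -153.52 − 174.78 = -328.30°; wrapped into (−180°, 180°]: 31.70°.
θ = atan2( sin Δλ · cos φ₂ , cos φ₁ · sin φ₂ − sin φ₁ · cos φ₂ · cos Δλ )
  = atan2(0.52313, 0.62977) = 39.716° → normalised to [0°, 360°): 39.716°.

40°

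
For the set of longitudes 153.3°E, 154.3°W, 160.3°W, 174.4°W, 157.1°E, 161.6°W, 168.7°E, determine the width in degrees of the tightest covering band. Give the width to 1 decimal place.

52.4°

Sort the longitudes: -174.4°, -161.6°, -160.3°, -154.3°, +153.3°, +157.1°, +168.7°.
Eastward gaps between consecutive values (wrapping around): 12.8°, 1.3°, 6.0°, 307.6°, 3.8°, 11.6°, 16.9°.
Largest gap = 307.6° ⇒ minimal covering band is its complement: 360° − 307.6° = 52.4°.
Band runs from +153.3° eastward to -154.3°, crossing the antimeridian.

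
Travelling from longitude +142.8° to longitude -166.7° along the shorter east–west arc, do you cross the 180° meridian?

Naïve |-166.7 − 142.8| = 309.5° > 180°, so the shorter arc goes the other way round — across 180°.
Signed shortest Δλ = ((-166.7 − 142.8 + 180) mod 360) − 180 = 50.5°.
Going east by 50.5° from +142.8° passes through 180° before reaching -166.7°.

Yes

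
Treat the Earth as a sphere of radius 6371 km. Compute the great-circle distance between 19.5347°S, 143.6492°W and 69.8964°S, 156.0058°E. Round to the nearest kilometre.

Δλ = 156.0058 − -143.6492 = 299.6550°; wrapped into (−180°, 180°]: -60.3450°.
Δφ = -69.8964 − -19.5347 = -50.3617°.
a = sin²(Δφ/2) + cos φ₁ · cos φ₂ · sin²(Δλ/2) = 0.262860.
c = 2·atan2(√a, √(1−a)) = 1.07665 rad → d = 6371·c ≈ 6859.34 km.

6859 km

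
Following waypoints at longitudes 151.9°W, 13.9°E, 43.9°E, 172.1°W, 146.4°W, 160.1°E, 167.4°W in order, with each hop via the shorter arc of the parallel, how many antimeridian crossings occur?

3

Leg 1: -151.9° → +13.9°, shortest Δλ = 165.8° (east) — does not cross 180°.
Leg 2: +13.9° → +43.9°, shortest Δλ = 30.0° (east) — does not cross 180°.
Leg 3: +43.9° → -172.1°, shortest Δλ = 144.0° (east) — crosses 180°.
Leg 4: -172.1° → -146.4°, shortest Δλ = 25.7° (east) — does not cross 180°.
Leg 5: -146.4° → +160.1°, shortest Δλ = -53.5° (west) — crosses 180°.
Leg 6: +160.1° → -167.4°, shortest Δλ = 32.5° (east) — crosses 180°.
Total crossings: 3.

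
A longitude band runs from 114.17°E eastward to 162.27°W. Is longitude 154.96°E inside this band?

Yes

Band width going east from +114.17° to -162.27°: ((-162.27 − 114.17) mod 360) = 83.56°.
Offset of +154.96° east of the west edge: ((154.96 − 114.17) mod 360) = 40.79°.
40.79° ≤ 83.56° ⇒ inside.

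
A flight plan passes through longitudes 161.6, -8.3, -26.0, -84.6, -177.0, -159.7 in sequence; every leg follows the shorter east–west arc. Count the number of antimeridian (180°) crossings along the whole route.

Leg 1: +161.6° → -8.3°, shortest Δλ = -169.9° (west) — does not cross 180°.
Leg 2: -8.3° → -26.0°, shortest Δλ = -17.7° (west) — does not cross 180°.
Leg 3: -26.0° → -84.6°, shortest Δλ = -58.6° (west) — does not cross 180°.
Leg 4: -84.6° → -177.0°, shortest Δλ = -92.4° (west) — does not cross 180°.
Leg 5: -177.0° → -159.7°, shortest Δλ = 17.3° (east) — does not cross 180°.
Total crossings: 0.

0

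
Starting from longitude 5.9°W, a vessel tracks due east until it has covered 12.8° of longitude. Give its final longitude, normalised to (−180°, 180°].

Start at -5.9°; shift +12.8° → +6.9°.
+6.9° already lies in (−180°, 180°].

6.9°E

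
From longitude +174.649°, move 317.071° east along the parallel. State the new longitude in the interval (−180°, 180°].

Start at +174.649°; shift +317.071° → +491.720°.
+491.720° lies outside (−180°, 180°]; subtract 360° → +131.720°.

+131.720°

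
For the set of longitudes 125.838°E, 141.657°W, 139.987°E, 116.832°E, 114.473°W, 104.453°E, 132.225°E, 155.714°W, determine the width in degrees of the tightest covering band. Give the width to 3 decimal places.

141.074°

Sort the longitudes: -155.714°, -141.657°, -114.473°, +104.453°, +116.832°, +125.838°, +132.225°, +139.987°.
Eastward gaps between consecutive values (wrapping around): 14.057°, 27.184°, 218.926°, 12.379°, 9.006°, 6.387°, 7.762°, 64.299°.
Largest gap = 218.926° ⇒ minimal covering band is its complement: 360° − 218.926° = 141.074°.
Band runs from +104.453° eastward to -114.473°, crossing the antimeridian.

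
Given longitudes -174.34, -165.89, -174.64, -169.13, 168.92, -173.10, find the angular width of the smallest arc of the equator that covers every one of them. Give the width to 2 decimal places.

25.19°

Sort the longitudes: -174.64°, -174.34°, -173.10°, -169.13°, -165.89°, +168.92°.
Eastward gaps between consecutive values (wrapping around): 0.30°, 1.24°, 3.97°, 3.24°, 334.81°, 16.44°.
Largest gap = 334.81° ⇒ minimal covering band is its complement: 360° − 334.81° = 25.19°.
Band runs from +168.92° eastward to -165.89°, crossing the antimeridian.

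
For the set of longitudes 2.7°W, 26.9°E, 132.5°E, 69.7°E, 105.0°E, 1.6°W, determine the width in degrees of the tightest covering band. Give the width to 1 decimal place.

Sort the longitudes: -2.7°, -1.6°, +26.9°, +69.7°, +105.0°, +132.5°.
Eastward gaps between consecutive values (wrapping around): 1.1°, 28.5°, 42.8°, 35.3°, 27.5°, 224.8°.
Largest gap = 224.8° ⇒ minimal covering band is its complement: 360° − 224.8° = 135.2°.
Band runs from -2.7° eastward to +132.5°.

135.2°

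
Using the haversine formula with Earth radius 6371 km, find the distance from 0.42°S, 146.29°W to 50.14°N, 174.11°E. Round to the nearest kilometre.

6758 km

Δλ = 174.11 − -146.29 = 320.40°; wrapped into (−180°, 180°]: -39.60°.
Δφ = 50.14 − -0.42 = 50.56°.
a = sin²(Δφ/2) + cos φ₁ · cos φ₂ · sin²(Δλ/2) = 0.255904.
c = 2·atan2(√a, √(1−a)) = 1.06078 rad → d = 6371·c ≈ 6758.22 km.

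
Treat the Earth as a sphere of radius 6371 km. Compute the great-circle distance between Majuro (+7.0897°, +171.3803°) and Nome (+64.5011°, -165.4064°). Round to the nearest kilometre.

6642 km

Δλ = -165.4064 − 171.3803 = -336.7867°; wrapped into (−180°, 180°]: 23.2133°.
Δφ = 64.5011 − 7.0897 = 57.4114°.
a = sin²(Δφ/2) + cos φ₁ · cos φ₂ · sin²(Δλ/2) = 0.247991.
c = 2·atan2(√a, √(1−a)) = 1.04255 rad → d = 6371·c ≈ 6642.09 km.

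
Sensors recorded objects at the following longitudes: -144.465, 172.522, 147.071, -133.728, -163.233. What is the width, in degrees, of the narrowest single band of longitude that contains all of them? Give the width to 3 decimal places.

79.201°

Sort the longitudes: -163.233°, -144.465°, -133.728°, +147.071°, +172.522°.
Eastward gaps between consecutive values (wrapping around): 18.768°, 10.737°, 280.799°, 25.451°, 24.245°.
Largest gap = 280.799° ⇒ minimal covering band is its complement: 360° − 280.799° = 79.201°.
Band runs from +147.071° eastward to -133.728°, crossing the antimeridian.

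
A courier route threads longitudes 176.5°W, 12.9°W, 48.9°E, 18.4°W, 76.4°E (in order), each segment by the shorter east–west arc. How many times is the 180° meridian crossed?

0

Leg 1: -176.5° → -12.9°, shortest Δλ = 163.6° (east) — does not cross 180°.
Leg 2: -12.9° → +48.9°, shortest Δλ = 61.8° (east) — does not cross 180°.
Leg 3: +48.9° → -18.4°, shortest Δλ = -67.3° (west) — does not cross 180°.
Leg 4: -18.4° → +76.4°, shortest Δλ = 94.8° (east) — does not cross 180°.
Total crossings: 0.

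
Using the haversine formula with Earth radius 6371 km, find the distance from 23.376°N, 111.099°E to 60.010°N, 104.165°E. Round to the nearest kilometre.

Δλ = 104.165 − 111.099 = -6.934°.
Δφ = 60.010 − 23.376 = 36.634°.
a = sin²(Δφ/2) + cos φ₁ · cos φ₂ · sin²(Δλ/2) = 0.100446.
c = 2·atan2(√a, √(1−a)) = 0.64499 rad → d = 6371·c ≈ 4109.21 km.

4109 km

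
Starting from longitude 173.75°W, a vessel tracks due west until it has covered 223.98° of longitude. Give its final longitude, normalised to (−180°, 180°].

37.73°W

Start at -173.75°; shift −223.98° → -397.73°.
-397.73° lies outside (−180°, 180°]; add 360° → -37.73°.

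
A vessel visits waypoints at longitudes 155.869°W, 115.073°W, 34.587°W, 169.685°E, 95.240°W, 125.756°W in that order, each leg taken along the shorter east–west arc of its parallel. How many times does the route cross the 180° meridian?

Leg 1: -155.869° → -115.073°, shortest Δλ = 40.796° (east) — does not cross 180°.
Leg 2: -115.073° → -34.587°, shortest Δλ = 80.486° (east) — does not cross 180°.
Leg 3: -34.587° → +169.685°, shortest Δλ = -155.728° (west) — crosses 180°.
Leg 4: +169.685° → -95.240°, shortest Δλ = 95.075° (east) — crosses 180°.
Leg 5: -95.240° → -125.756°, shortest Δλ = -30.516° (west) — does not cross 180°.
Total crossings: 2.

2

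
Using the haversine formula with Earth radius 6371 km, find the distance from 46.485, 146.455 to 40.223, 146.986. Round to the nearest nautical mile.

377 nmi

Δλ = 146.986 − 146.455 = 0.531°.
Δφ = 40.223 − 46.485 = -6.262°.
a = sin²(Δφ/2) + cos φ₁ · cos φ₂ · sin²(Δλ/2) = 0.002995.
c = 2·atan2(√a, √(1−a)) = 0.10950 rad → d = 6371·c ≈ 697.62 km ≈ 376.68 nmi.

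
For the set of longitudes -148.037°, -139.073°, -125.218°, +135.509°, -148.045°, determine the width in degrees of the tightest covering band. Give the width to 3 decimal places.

99.273°

Sort the longitudes: -148.045°, -148.037°, -139.073°, -125.218°, +135.509°.
Eastward gaps between consecutive values (wrapping around): 0.008°, 8.964°, 13.855°, 260.727°, 76.446°.
Largest gap = 260.727° ⇒ minimal covering band is its complement: 360° − 260.727° = 99.273°.
Band runs from +135.509° eastward to -125.218°, crossing the antimeridian.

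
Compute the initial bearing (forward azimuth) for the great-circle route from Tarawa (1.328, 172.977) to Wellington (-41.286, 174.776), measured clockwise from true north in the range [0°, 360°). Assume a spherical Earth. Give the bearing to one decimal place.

178.0°

Δλ = 174.776 − 172.977 = 1.799°.
θ = atan2( sin Δλ · cos φ₂ , cos φ₁ · sin φ₂ − sin φ₁ · cos φ₂ · cos Δλ )
  = atan2(0.02359, -0.67705) = 178.005° → normalised to [0°, 360°): 178.005°.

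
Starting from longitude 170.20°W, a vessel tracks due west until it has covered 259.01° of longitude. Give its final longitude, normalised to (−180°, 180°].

69.21°W

Start at -170.20°; shift −259.01° → -429.21°.
-429.21° lies outside (−180°, 180°]; add 360° → -69.21°.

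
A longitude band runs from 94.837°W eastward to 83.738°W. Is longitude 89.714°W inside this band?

Band width going east from -94.837° to -83.738°: ((-83.738 − -94.837) mod 360) = 11.099°.
Offset of -89.714° east of the west edge: ((-89.714 − -94.837) mod 360) = 5.123°.
5.123° ≤ 11.099° ⇒ inside.

Yes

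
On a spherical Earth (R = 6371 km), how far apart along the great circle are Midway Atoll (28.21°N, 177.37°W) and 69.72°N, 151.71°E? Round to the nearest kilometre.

5019 km

Δλ = 151.71 − -177.37 = 329.08°; wrapped into (−180°, 180°]: -30.92°.
Δφ = 69.72 − 28.21 = 41.51°.
a = sin²(Δφ/2) + cos φ₁ · cos φ₂ · sin²(Δλ/2) = 0.147284.
c = 2·atan2(√a, √(1−a)) = 0.78776 rad → d = 6371·c ≈ 5018.84 km.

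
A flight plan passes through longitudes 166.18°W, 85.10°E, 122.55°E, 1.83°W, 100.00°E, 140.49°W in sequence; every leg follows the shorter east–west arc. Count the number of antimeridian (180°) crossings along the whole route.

Leg 1: -166.18° → +85.10°, shortest Δλ = -108.72° (west) — crosses 180°.
Leg 2: +85.10° → +122.55°, shortest Δλ = 37.45° (east) — does not cross 180°.
Leg 3: +122.55° → -1.83°, shortest Δλ = -124.38° (west) — does not cross 180°.
Leg 4: -1.83° → +100.00°, shortest Δλ = 101.83° (east) — does not cross 180°.
Leg 5: +100.00° → -140.49°, shortest Δλ = 119.51° (east) — crosses 180°.
Total crossings: 2.

2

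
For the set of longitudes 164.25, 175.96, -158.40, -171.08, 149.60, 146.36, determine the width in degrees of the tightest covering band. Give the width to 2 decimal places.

Sort the longitudes: -171.08°, -158.40°, +146.36°, +149.60°, +164.25°, +175.96°.
Eastward gaps between consecutive values (wrapping around): 12.68°, 304.76°, 3.24°, 14.65°, 11.71°, 12.96°.
Largest gap = 304.76° ⇒ minimal covering band is its complement: 360° − 304.76° = 55.24°.
Band runs from +146.36° eastward to -158.40°, crossing the antimeridian.

55.24°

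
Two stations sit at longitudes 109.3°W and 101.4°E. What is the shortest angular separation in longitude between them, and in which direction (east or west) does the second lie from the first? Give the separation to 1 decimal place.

149.3° west

Raw difference: 101.4 − -109.3 = 210.7°.
Normalise into (−180°, 180°]: 210.7° − 360° = -149.3°.
Negative ⇒ the second point lies to the west; separation 149.3°.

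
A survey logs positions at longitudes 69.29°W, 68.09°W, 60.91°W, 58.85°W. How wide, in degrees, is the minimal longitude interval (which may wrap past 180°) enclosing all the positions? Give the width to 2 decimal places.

Sort the longitudes: -69.29°, -68.09°, -60.91°, -58.85°.
Eastward gaps between consecutive values (wrapping around): 1.20°, 7.18°, 2.06°, 349.56°.
Largest gap = 349.56° ⇒ minimal covering band is its complement: 360° − 349.56° = 10.44°.
Band runs from -69.29° eastward to -58.85°.

10.44°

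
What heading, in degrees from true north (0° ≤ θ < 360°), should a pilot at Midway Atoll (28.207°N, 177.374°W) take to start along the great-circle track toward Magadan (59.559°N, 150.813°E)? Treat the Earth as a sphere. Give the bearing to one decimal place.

Δλ = 150.813 − -177.374 = 328.187°; wrapped into (−180°, 180°]: -31.813°.
θ = atan2( sin Δλ · cos φ₂ , cos φ₁ · sin φ₂ − sin φ₁ · cos φ₂ · cos Δλ )
  = atan2(-0.26708, 0.55627) = -25.647° → normalised to [0°, 360°): 334.353°.

334.4°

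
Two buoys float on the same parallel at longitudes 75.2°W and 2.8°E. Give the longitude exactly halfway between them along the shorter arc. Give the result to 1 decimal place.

36.2°W

Signed shortest Δλ from -75.2° to +2.8° is +78.0°.
Midpoint longitude = -75.2° + (+78.0°)/2 = -75.2° + 39.0° = -36.2°.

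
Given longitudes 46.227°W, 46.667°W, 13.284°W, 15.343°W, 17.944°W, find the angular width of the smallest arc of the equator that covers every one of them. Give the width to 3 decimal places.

33.383°

Sort the longitudes: -46.667°, -46.227°, -17.944°, -15.343°, -13.284°.
Eastward gaps between consecutive values (wrapping around): 0.440°, 28.283°, 2.601°, 2.059°, 326.617°.
Largest gap = 326.617° ⇒ minimal covering band is its complement: 360° − 326.617° = 33.383°.
Band runs from -46.667° eastward to -13.284°.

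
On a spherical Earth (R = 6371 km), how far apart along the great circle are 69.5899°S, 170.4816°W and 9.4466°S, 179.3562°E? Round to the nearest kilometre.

6727 km

Δλ = 179.3562 − -170.4816 = 349.8378°; wrapped into (−180°, 180°]: -10.1622°.
Δφ = -9.4466 − -69.5899 = 60.1433°.
a = sin²(Δφ/2) + cos φ₁ · cos φ₂ · sin²(Δλ/2) = 0.253782.
c = 2·atan2(√a, √(1−a)) = 1.05591 rad → d = 6371·c ≈ 6727.20 km.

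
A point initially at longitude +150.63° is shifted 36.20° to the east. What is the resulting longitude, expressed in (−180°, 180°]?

-173.17°

Start at +150.63°; shift +36.20° → +186.83°.
+186.83° lies outside (−180°, 180°]; subtract 360° → -173.17°.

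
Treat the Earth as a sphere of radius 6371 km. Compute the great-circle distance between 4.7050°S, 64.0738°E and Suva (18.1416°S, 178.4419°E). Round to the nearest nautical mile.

6690 nmi

Δλ = 178.4419 − 64.0738 = 114.3681°.
Δφ = -18.1416 − -4.7050 = -13.4366°.
a = sin²(Δφ/2) + cos φ₁ · cos φ₂ · sin²(Δλ/2) = 0.682613.
c = 2·atan2(√a, √(1−a)) = 1.94467 rad → d = 6371·c ≈ 12389.50 km ≈ 6689.80 nmi.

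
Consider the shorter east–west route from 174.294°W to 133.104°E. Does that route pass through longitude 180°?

Naïve |133.104 − -174.294| = 307.398° > 180°, so the shorter arc goes the other way round — across 180°.
Signed shortest Δλ = ((133.104 − -174.294 + 180) mod 360) − 180 = -52.602°.
Going west by 52.602° from -174.294° passes through 180° before reaching +133.104°.

Yes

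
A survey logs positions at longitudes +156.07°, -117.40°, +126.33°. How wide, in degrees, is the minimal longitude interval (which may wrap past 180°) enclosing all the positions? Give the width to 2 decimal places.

Sort the longitudes: -117.40°, +126.33°, +156.07°.
Eastward gaps between consecutive values (wrapping around): 243.73°, 29.74°, 86.53°.
Largest gap = 243.73° ⇒ minimal covering band is its complement: 360° − 243.73° = 116.27°.
Band runs from +126.33° eastward to -117.40°, crossing the antimeridian.

116.27°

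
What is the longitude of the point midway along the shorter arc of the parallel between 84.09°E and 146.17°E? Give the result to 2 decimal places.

115.13°E

Signed shortest Δλ from +84.09° to +146.17° is +62.08°.
Midpoint longitude = +84.09° + (+62.08°)/2 = +84.09° + 31.04° = +115.13°.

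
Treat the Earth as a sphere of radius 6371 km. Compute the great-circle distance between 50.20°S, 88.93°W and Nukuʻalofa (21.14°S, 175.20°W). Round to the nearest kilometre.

7960 km

Δλ = -175.20 − -88.93 = -86.27°.
Δφ = -21.14 − -50.20 = 29.06°.
a = sin²(Δφ/2) + cos φ₁ · cos φ₂ · sin²(Δλ/2) = 0.342040.
c = 2·atan2(√a, √(1−a)) = 1.24937 rad → d = 6371·c ≈ 7959.74 km.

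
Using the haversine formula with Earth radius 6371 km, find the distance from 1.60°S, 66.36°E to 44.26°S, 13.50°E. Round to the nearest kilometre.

7021 km

Δλ = 13.50 − 66.36 = -52.86°.
Δφ = -44.26 − -1.60 = -42.66°.
a = sin²(Δφ/2) + cos φ₁ · cos φ₂ · sin²(Δλ/2) = 0.274139.
c = 2·atan2(√a, √(1−a)) = 1.10210 rad → d = 6371·c ≈ 7021.49 km.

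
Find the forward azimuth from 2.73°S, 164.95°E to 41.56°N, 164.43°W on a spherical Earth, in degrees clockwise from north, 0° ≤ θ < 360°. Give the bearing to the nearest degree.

29°

Δλ = -164.43 − 164.95 = -329.38°; wrapped into (−180°, 180°]: 30.62°.
θ = atan2( sin Δλ · cos φ₂ , cos φ₁ · sin φ₂ − sin φ₁ · cos φ₂ · cos Δλ )
  = atan2(0.38112, 0.69332) = 28.798° → normalised to [0°, 360°): 28.798°.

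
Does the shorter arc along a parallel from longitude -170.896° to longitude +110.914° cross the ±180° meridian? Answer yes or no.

Yes

Naïve |110.914 − -170.896| = 281.81° > 180°, so the shorter arc goes the other way round — across 180°.
Signed shortest Δλ = ((110.914 − -170.896 + 180) mod 360) − 180 = -78.19°.
Going west by 78.19° from -170.896° passes through 180° before reaching +110.914°.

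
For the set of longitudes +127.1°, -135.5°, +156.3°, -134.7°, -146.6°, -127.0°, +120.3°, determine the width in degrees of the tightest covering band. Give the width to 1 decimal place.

Sort the longitudes: -146.6°, -135.5°, -134.7°, -127.0°, +120.3°, +127.1°, +156.3°.
Eastward gaps between consecutive values (wrapping around): 11.1°, 0.8°, 7.7°, 247.3°, 6.8°, 29.2°, 57.1°.
Largest gap = 247.3° ⇒ minimal covering band is its complement: 360° − 247.3° = 112.7°.
Band runs from +120.3° eastward to -127.0°, crossing the antimeridian.

112.7°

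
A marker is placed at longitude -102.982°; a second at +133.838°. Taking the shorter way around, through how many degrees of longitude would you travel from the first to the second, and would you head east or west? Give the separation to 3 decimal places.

123.180° west

Raw difference: 133.838 − -102.982 = 236.82°.
Normalise into (−180°, 180°]: 236.82° − 360° = -123.18°.
Negative ⇒ the second point lies to the west; separation 123.180°.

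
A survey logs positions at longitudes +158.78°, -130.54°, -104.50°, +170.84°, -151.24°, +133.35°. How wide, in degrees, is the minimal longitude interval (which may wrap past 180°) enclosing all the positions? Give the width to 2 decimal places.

122.15°

Sort the longitudes: -151.24°, -130.54°, -104.50°, +133.35°, +158.78°, +170.84°.
Eastward gaps between consecutive values (wrapping around): 20.70°, 26.04°, 237.85°, 25.43°, 12.06°, 37.92°.
Largest gap = 237.85° ⇒ minimal covering band is its complement: 360° − 237.85° = 122.15°.
Band runs from +133.35° eastward to -104.50°, crossing the antimeridian.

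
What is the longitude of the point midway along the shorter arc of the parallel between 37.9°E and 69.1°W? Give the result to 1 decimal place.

Signed shortest Δλ from +37.9° to -69.1° is -107.0°.
Midpoint longitude = +37.9° + (-107.0°)/2 = +37.9° − 53.5° = -15.6°.

15.6°W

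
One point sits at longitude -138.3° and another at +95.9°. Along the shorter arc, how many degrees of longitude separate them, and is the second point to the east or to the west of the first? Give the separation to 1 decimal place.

Raw difference: 95.9 − -138.3 = 234.2°.
Normalise into (−180°, 180°]: 234.2° − 360° = -125.8°.
Negative ⇒ the second point lies to the west; separation 125.8°.

125.8° west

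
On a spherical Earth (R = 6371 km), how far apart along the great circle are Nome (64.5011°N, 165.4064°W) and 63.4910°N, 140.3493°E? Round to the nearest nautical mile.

Δλ = 140.3493 − -165.4064 = 305.7557°; wrapped into (−180°, 180°]: -54.2443°.
Δφ = 63.4910 − 64.5011 = -1.0101°.
a = sin²(Δφ/2) + cos φ₁ · cos φ₂ · sin²(Δλ/2) = 0.040012.
c = 2·atan2(√a, √(1−a)) = 0.40278 rad → d = 6371·c ≈ 2566.10 km ≈ 1385.58 nmi.

1386 nmi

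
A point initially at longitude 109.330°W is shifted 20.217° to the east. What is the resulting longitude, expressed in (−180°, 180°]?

89.113°W

Start at -109.330°; shift +20.217° → -89.113°.
-89.113° already lies in (−180°, 180°].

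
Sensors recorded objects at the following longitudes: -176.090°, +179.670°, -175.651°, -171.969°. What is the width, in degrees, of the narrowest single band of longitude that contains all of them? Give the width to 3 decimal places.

8.361°

Sort the longitudes: -176.090°, -175.651°, -171.969°, +179.670°.
Eastward gaps between consecutive values (wrapping around): 0.439°, 3.682°, 351.639°, 4.240°.
Largest gap = 351.639° ⇒ minimal covering band is its complement: 360° − 351.639° = 8.361°.
Band runs from +179.670° eastward to -171.969°, crossing the antimeridian.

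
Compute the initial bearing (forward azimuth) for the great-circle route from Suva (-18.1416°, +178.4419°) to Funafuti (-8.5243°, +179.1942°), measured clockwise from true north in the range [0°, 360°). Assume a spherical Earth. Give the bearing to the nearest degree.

4°

Δλ = 179.1942 − 178.4419 = 0.7523°.
θ = atan2( sin Δλ · cos φ₂ , cos φ₁ · sin φ₂ − sin φ₁ · cos φ₂ · cos Δλ )
  = atan2(0.01298, 0.16704) = 4.445° → normalised to [0°, 360°): 4.445°.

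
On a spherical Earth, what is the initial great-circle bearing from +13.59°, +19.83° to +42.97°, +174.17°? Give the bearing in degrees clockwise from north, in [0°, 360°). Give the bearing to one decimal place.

21.2°

Δλ = 174.17 − 19.83 = 154.34°.
θ = atan2( sin Δλ · cos φ₂ , cos φ₁ · sin φ₂ − sin φ₁ · cos φ₂ · cos Δλ )
  = atan2(0.31685, 0.81751) = 21.186° → normalised to [0°, 360°): 21.186°.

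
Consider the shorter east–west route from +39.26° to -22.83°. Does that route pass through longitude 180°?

No

Signed shortest Δλ = ((-22.83 − 39.26 + 180) mod 360) − 180 = -62.09°.
Going west by 62.09° from +39.26° reaches -22.83° without touching 180°.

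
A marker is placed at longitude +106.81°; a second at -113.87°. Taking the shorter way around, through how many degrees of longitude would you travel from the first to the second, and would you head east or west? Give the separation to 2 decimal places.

Raw difference: -113.87 − 106.81 = -220.68°.
Normalise into (−180°, 180°]: -220.68° + 360° = 139.32°.
Positive ⇒ the second point lies to the east; separation 139.32°.

139.32° east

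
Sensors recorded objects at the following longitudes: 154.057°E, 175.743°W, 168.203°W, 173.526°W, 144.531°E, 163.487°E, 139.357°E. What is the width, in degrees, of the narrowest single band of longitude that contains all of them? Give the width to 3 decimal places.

Sort the longitudes: -175.743°, -173.526°, -168.203°, +139.357°, +144.531°, +154.057°, +163.487°.
Eastward gaps between consecutive values (wrapping around): 2.217°, 5.323°, 307.560°, 5.174°, 9.526°, 9.430°, 20.770°.
Largest gap = 307.560° ⇒ minimal covering band is its complement: 360° − 307.560° = 52.440°.
Band runs from +139.357° eastward to -168.203°, crossing the antimeridian.

52.440°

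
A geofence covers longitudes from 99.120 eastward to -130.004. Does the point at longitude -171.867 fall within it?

Band width going east from +99.120° to -130.004°: ((-130.004 − 99.120) mod 360) = 130.876°.
Offset of -171.867° east of the west edge: ((-171.867 − 99.120) mod 360) = 89.013°.
89.013° ≤ 130.876° ⇒ inside.

Yes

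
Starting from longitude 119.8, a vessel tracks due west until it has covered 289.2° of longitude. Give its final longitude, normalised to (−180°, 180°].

Start at +119.8°; shift −289.2° → -169.4°.
-169.4° already lies in (−180°, 180°].

-169.4°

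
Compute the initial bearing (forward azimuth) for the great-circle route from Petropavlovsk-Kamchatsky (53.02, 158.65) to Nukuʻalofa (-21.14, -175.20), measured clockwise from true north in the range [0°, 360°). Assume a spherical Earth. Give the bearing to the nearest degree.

155°

Δλ = -175.20 − 158.65 = -333.85°; wrapped into (−180°, 180°]: 26.15°.
θ = atan2( sin Δλ · cos φ₂ , cos φ₁ · sin φ₂ − sin φ₁ · cos φ₂ · cos Δλ )
  = atan2(0.41106, -0.88576) = 155.105° → normalised to [0°, 360°): 155.105°.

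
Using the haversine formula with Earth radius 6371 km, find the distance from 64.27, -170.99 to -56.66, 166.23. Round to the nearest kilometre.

Δλ = 166.23 − -170.99 = 337.22°; wrapped into (−180°, 180°]: -22.78°.
Δφ = -56.66 − 64.27 = -120.93°.
a = sin²(Δφ/2) + cos φ₁ · cos φ₂ · sin²(Δλ/2) = 0.766301.
c = 2·atan2(√a, √(1−a)) = 2.13247 rad → d = 6371·c ≈ 13585.95 km.

13586 km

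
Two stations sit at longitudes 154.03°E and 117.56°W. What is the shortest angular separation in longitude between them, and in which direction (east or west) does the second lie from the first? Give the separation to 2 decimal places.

Raw difference: -117.56 − 154.03 = -271.59°.
Normalise into (−180°, 180°]: -271.59° + 360° = 88.41°.
Positive ⇒ the second point lies to the east; separation 88.41°.

88.41° east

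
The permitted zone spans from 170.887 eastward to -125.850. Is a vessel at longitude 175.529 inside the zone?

Yes

Band width going east from +170.887° to -125.850°: ((-125.850 − 170.887) mod 360) = 63.263°.
Offset of +175.529° east of the west edge: ((175.529 − 170.887) mod 360) = 4.642°.
4.642° ≤ 63.263° ⇒ inside.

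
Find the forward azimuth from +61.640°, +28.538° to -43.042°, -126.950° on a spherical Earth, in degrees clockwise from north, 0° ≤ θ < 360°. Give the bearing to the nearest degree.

311°

Δλ = -126.950 − 28.538 = -155.488°.
θ = atan2( sin Δλ · cos φ₂ , cos φ₁ · sin φ₂ − sin φ₁ · cos φ₂ · cos Δλ )
  = atan2(-0.30322, 0.26096) = -49.283° → normalised to [0°, 360°): 310.717°.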